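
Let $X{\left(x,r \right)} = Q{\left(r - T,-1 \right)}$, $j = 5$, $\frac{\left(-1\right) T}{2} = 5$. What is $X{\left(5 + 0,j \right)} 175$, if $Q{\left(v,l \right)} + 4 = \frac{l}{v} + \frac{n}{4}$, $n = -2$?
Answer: $- \frac{4795}{6} \approx -799.17$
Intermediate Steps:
$T = -10$ ($T = \left(-2\right) 5 = -10$)
$Q{\left(v,l \right)} = - \frac{9}{2} + \frac{l}{v}$ ($Q{\left(v,l \right)} = -4 + \left(\frac{l}{v} - \frac{2}{4}\right) = -4 + \left(\frac{l}{v} - \frac{1}{2}\right) = -4 + \left(- \frac{1}{2} + \frac{l}{v}\right) = - \frac{9}{2} + \frac{l}{v}$)
$X{\left(x,r \right)} = - \frac{9}{2} - \frac{1}{10 + r}$ ($X{\left(x,r \right)} = - \frac{9}{2} - \frac{1}{r - -10} = - \frac{9}{2} - \frac{1}{r + 10} = - \frac{9}{2} - \frac{1}{10 + r}$)
$X{\left(5 + 0,j \right)} 175 = \frac{-92 - 45}{2 \left(10 + 5\right)} 175 = \frac{-92 - 45}{2 \cdot 15} \cdot 175 = \frac{1}{2} \cdot \frac{1}{15} \left(-137\right) 175 = \left(- \frac{137}{30}\right) 175 = - \frac{4795}{6}$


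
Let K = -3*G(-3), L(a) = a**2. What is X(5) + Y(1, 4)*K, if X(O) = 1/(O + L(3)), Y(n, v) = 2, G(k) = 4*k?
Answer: 1009/14 ≈ 72.071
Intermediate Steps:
K = 36 (K = -12*(-3) = -3*(-12) = 36)
X(O) = 1/(9 + O) (X(O) = 1/(O + 3**2) = 1/(O + 9) = 1/(9 + O))
X(5) + Y(1, 4)*K = 1/(9 + 5) + 2*36 = 1/14 + 72 = 1009/14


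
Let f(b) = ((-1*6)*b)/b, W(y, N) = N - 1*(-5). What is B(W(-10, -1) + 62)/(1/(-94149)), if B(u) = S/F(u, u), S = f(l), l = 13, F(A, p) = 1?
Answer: 564894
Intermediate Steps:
W(y, N) = 5 + N (W(y, N) = N + 5 = 5 + N)
f(b) = -6 (f(b) = (-6*b)/b = -6)
S = -6
B(u) = -6 (B(u) = -6/1 = -6*1 = -6)
B(W(-10, -1) + 62)/(1/(-94149)) = -6/(1/(-94149)) = -6/(-1/94149) = -6*(-94149) = 564894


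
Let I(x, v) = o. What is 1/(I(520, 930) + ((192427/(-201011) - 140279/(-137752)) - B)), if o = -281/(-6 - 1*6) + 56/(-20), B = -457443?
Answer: 415345009080/190005255374455781 ≈ 2.1860e-6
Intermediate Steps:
o = 1237/60 (o = -281/(-6 - 6) + 56*(-1/20) = -281/(-12) - 14/5 = -281*(-1/12) - 14/5 = 281/12 - 14/5 = 1237/60 ≈ 20.617)
I(x, v) = 1237/60
1/(I(520, 930) + ((192427/(-201011) - 140279/(-137752)) - B)) = 1/(1237/60 + ((192427/(-201011) - 140279/(-137752)) - 1*(-457443))) = 1/(1237/60 + ((192427*(-1/201011) - 140279*(-1/137752)) + 457443)) = 1/(1237/60 + ((-192427/201011 + 140279/137752) + 457443)) = 1/(1237/60 + (1690417965/27689667272 + 457443)) = 1/(1237/60 + 12666446156323461/27689667272) = 1/(190005255374455781/415345009080) = 415345009080/190005255374455781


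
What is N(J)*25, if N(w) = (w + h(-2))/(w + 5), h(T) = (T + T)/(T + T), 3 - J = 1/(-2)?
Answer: 225/17 ≈ 13.235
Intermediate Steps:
J = 7/2 (J = 3 - 1/(-2) = 3 - 1*(-½) = 3 + ½ = 7/2 ≈ 3.5000)
h(T) = 1 (h(T) = (2*T)/((2*T)) = (2*T)*(1/(2*T)) = 1)
N(w) = (1 + w)/(5 + w) (N(w) = (w + 1)/(w + 5) = (1 + w)/(5 + w))
N(J)*25 = ((1 + 7/2)/(5 + 7/2))*25 = ((9/2)/(17/2))*25 = ((2/17)*(9/2))*25 = (9/17)*25 = 225/17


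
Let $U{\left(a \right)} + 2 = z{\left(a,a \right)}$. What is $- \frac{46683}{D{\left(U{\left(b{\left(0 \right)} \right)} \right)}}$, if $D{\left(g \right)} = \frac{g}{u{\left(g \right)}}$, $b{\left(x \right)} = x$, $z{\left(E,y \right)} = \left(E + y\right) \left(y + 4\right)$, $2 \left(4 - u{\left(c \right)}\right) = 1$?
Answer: $\frac{326781}{4} \approx 81695.0$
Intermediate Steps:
$u{\left(c \right)} = \frac{7}{2}$ ($u{\left(c \right)} = 4 - \frac{1}{2} = \frac{7}{2}$)
$z{\left(E,y \right)} = \left(4 + y\right) \left(E + y\right)$ ($z{\left(E,y \right)} = \left(E + y\right) \left(4 + y\right) = \left(4 + y\right) \left(E + y\right)$)
$U{\left(a \right)} = -2 + 2 a^{2} + 8 a$ ($U{\left(a \right)} = -2 + \left(a^{2} + 4 a + 4 a + a a\right) = -2 + \left(a^{2} + 4 a + 4 a + a^{2}\right) = -2 + \left(2 a^{2} + 8 a\right) = -2 + 2 a^{2} + 8 a$)
$D{\left(g \right)} = \frac{2 g}{7}$ ($D{\left(g \right)} = \frac{g}{\frac{7}{2}} = g \frac{2}{7} = \frac{2 g}{7}$)
$- \frac{46683}{D{\left(U{\left(b{\left(0 \right)} \right)} \right)}} = - \frac{46683}{\frac{2}{7} \left(-2 + 2 \cdot 0^{2} + 8 \cdot 0\right)} = - \frac{46683}{\frac{2}{7} \left(-2 + 2 \cdot 0 + 0\right)} = - \frac{46683}{\frac{2}{7} \left(-2 + 0 + 0\right)} = - \frac{46683}{\frac{2}{7} \left(-2\right)} = - \frac{46683}{- \frac{4}{7}} = \left(-46683\right) \left(- \frac{7}{4}\right) = \frac{326781}{4}$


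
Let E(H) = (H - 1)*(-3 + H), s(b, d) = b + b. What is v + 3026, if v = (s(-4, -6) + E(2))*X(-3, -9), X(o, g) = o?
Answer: 3053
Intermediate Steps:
s(b, d) = 2*b
E(H) = (-1 + H)*(-3 + H)
v = 27 (v = (2*(-4) + (3 + 2**2 - 4*2))*(-3) = (-8 + (3 + 4 - 8))*(-3) = (-8 - 1)*(-3) = -9*(-3) = 27)
v + 3026 = 27 + 3026 = 3053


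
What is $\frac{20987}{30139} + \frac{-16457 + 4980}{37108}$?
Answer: $\frac{432880293}{1118398012} \approx 0.38705$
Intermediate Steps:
$\frac{20987}{30139} + \frac{-16457 + 4980}{37108} = 20987 \cdot \frac{1}{30139} - \frac{11477}{37108} = \frac{20987}{30139} - \frac{11477}{37108} = \frac{432880293}{1118398012}$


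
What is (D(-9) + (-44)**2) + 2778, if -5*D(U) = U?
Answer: 23579/5 ≈ 4715.8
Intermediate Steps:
D(U) = -U/5
(D(-9) + (-44)**2) + 2778 = (-1/5*(-9) + (-44)**2) + 2778 = (9/5 + 1936) + 2778 = 9689/5 + 2778 = 23579/5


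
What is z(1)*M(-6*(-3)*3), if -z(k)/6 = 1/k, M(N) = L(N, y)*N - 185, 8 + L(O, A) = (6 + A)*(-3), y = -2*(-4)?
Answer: 17310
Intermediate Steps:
y = 8
L(O, A) = -26 - 3*A (L(O, A) = -8 + (6 + A)*(-3) = -8 + (-18 - 3*A) = -26 - 3*A)
M(N) = -185 - 50*N (M(N) = (-26 - 3*8)*N - 185 = (-26 - 24)*N - 185 = -50*N - 185 = -185 - 50*N)
z(k) = -6/k
z(1)*M(-6*(-3)*3) = (-6/1)*(-185 - 50*(-6*(-3))*3) = (-6*1)*(-185 - 900*3) = -6*(-185 - 50*54) = -6*(-185 - 2700) = -6*(-2885) = 17310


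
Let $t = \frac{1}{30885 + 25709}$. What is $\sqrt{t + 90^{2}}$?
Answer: $\frac{\sqrt{25943334828194}}{56594} \approx 90.0$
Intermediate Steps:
$t = \frac{1}{56594} \approx 1.767 \cdot 10^{-5}$
$\sqrt{t + 90^{2}} = \sqrt{\frac{1}{56594} + 90^{2}} = \sqrt{\frac{1}{56594} + 8100} = \sqrt{\frac{458411401}{56594}} = \frac{\sqrt{25943334828194}}{56594}$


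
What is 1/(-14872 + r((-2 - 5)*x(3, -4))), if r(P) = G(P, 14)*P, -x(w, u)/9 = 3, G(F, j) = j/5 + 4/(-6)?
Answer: -5/72344 ≈ -6.9114e-5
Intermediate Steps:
G(F, j) = -⅔ + j/5 (G(F, j) = j*(⅕) + 4*(-⅙) = j/5 - ⅔ = -⅔ + j/5)
x(w, u) = -27 (x(w, u) = -9*3 = -27)
r(P) = 32*P/15 (r(P) = (-⅔ + (⅕)*14)*P = (-⅔ + 14/5)*P = 32*P/15)
1/(-14872 + r((-2 - 5)*x(3, -4))) = 1/(-14872 + 32*((-2 - 5)*(-27))/15) = 1/(-14872 + 32*(-7*(-27))/15) = 1/(-14872 + (32/15)*189) = 1/(-14872 + 2016/5) = 1/(-72344/5) = -5/72344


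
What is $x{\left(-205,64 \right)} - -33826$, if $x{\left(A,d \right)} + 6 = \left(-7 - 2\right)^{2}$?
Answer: $33901$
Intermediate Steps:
$x{\left(A,d \right)} = 75$ ($x{\left(A,d \right)} = -6 + \left(-7 - 2\right)^{2} = -6 + \left(-9\right)^{2} = -6 + 81 = 75$)
$x{\left(-205,64 \right)} - -33826 = 75 - -33826 = 75 + 33826 = 33901$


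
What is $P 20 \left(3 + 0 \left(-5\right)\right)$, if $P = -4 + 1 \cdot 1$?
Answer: $-180$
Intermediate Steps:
$P = -3$ ($P = -4 + 1 = -3$)
$P 20 \left(3 + 0 \left(-5\right)\right) = \left(-3\right) 20 \left(3 + 0 \left(-5\right)\right) = - 60 \left(3 + 0\right) = \left(-60\right) 3 = -180$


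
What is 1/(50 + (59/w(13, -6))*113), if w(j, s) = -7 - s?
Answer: -1/6617 ≈ -0.00015113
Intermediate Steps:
1/(50 + (59/w(13, -6))*113) = 1/(50 + (59/(-7 - 1*(-6)))*113) = 1/(50 + (59/(-7 + 6))*113) = 1/(50 + (59/(-1))*113) = 1/(50 + (59*(-1))*113) = 1/(50 - 59*113) = 1/(50 - 6667) = 1/(-6617) = -1/6617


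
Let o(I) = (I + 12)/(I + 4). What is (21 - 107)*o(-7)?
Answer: 430/3 ≈ 143.33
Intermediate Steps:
o(I) = (12 + I)/(4 + I)
(21 - 107)*o(-7) = (21 - 107)*((12 - 7)/(4 - 7)) = -86*5/(-3) = -(-86)*5/3 = -86*(-5/3) = 430/3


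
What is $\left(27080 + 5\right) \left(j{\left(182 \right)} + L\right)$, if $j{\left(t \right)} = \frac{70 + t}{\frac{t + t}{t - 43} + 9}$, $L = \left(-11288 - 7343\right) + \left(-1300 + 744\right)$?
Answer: $- \frac{167666859409}{323} \approx -5.1909 \cdot 10^{8}$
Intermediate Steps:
$L = -19187$ ($L = -18631 - 556 = -19187$)
$j{\left(t \right)} = \frac{70 + t}{9 + \frac{2 t}{-43 + t}}$ ($j{\left(t \right)} = \frac{70 + t}{\frac{2 t}{-43 + t} + 9} = \frac{70 + t}{9 + \frac{2 t}{-43 + t}}$)
$\left(27080 + 5\right) \left(j{\left(182 \right)} + L\right) = \left(27080 + 5\right) \left(\frac{-3010 + 182^{2} + 27 \cdot 182}{-387 + 11 \cdot 182} - 19187\right) = 27085 \left(\frac{-3010 + 33124 + 4914}{-387 + 2002} - 19187\right) = 27085 \left(\frac{1}{1615} \cdot 35028 - 19187\right) = 27085 \left(\frac{35028}{1615} - 19187\right) = 27085 \left(- \frac{30951977}{1615}\right) = - \frac{167666859409}{323}$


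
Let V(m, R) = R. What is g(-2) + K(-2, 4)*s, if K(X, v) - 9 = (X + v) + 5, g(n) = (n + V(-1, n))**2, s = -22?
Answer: -336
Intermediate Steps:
g(n) = 4*n**2 (g(n) = (n + n)**2 = (2*n)**2 = 4*n**2)
K(X, v) = 14 + X + v (K(X, v) = 9 + ((X + v) + 5) = 9 + (5 + X + v) = 14 + X + v)
g(-2) + K(-2, 4)*s = 4*(-2)**2 + (14 - 2 + 4)*(-22) = 4*4 + 16*(-22) = 16 - 352 = -336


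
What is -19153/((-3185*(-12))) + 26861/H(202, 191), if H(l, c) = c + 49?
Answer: 3406769/30576 ≈ 111.42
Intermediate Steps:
H(l, c) = 49 + c
-19153/((-3185*(-12))) + 26861/H(202, 191) = -19153/((-3185*(-12))) + 26861/(49 + 191) = -19153/38220 + 26861/240 = 3406769/30576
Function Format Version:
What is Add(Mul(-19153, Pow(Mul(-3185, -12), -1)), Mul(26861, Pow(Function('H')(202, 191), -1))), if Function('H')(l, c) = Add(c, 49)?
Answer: Rational(3406769, 30576) ≈ 111.42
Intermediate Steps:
Function('H')(l, c) = Add(49, c)
Add(Mul(-19153, Pow(Mul(-3185, -12), -1)), Mul(26861, Pow(Function('H')(202, 191), -1))) = Add(Mul(-19153, Pow(Mul(-3185, -12), -1)), Mul(26861, Pow(Add(49, 191), -1))) = Add(Mul(-19153, Pow(38220, -1)), Mul(26861, Pow(240, -1))) = Add(Mul(-19153, Rational(1, 38220)), Mul(26861, Rational(1, 240))) = Add(Rational(-19153, 38220), Rational(26861, 240)) = Rational(3406769, 30576)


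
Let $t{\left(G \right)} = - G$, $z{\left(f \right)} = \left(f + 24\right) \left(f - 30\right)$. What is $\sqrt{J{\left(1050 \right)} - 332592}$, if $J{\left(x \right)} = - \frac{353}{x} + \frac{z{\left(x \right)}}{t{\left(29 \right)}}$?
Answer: $\frac{i \sqrt{13736227195866}}{6090} \approx 608.58 i$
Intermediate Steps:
$z{\left(f \right)} = \left(-30 + f\right) \left(24 + f\right)$ ($z{\left(f \right)} = \left(24 + f\right) \left(-30 + f\right) = \left(-30 + f\right) \left(24 + f\right)$)
$J{\left(x \right)} = \frac{720}{29} - \frac{353}{x} - \frac{x^{2}}{29} + \frac{6 x}{29}$ ($J{\left(x \right)} = - \frac{353}{x} + \frac{-720 + x^{2} - 6 x}{\left(-1\right) 29} = - \frac{353}{x} + \frac{-720 + x^{2} - 6 x}{-29} = - \frac{353}{x} + \left(-720 + x^{2} - 6 x\right) \left(- \frac{1}{29}\right) = - \frac{353}{x} + \left(\frac{720}{29} - \frac{x^{2}}{29} + \frac{6 x}{29}\right) = \frac{720}{29} - \frac{353}{x} - \frac{x^{2}}{29} + \frac{6 x}{29}$)
$\sqrt{J{\left(1050 \right)} - 332592} = \sqrt{\frac{-10237 + 1050 \left(720 - 1050^{2} + 6 \cdot 1050\right)}{29 \cdot 1050} - 332592} = \sqrt{\frac{1}{29} \cdot \frac{1}{1050} \left(-10237 + 1050 \left(720 - 1102500 + 6300\right)\right) - 332592} = \sqrt{\frac{1}{29} \cdot \frac{1}{1050} \left(-10237 + 1050 \left(-1095480\right)\right) - 332592} = \sqrt{\frac{1}{29} \cdot \frac{1}{1050} \left(-10237 - 1150254000\right) - 332592} = \sqrt{\frac{1}{29} \cdot \frac{1}{1050} \left(-1150264237\right) - 332592} = \sqrt{- \frac{1150264237}{30450} - 332592} = \sqrt{- \frac{11277690637}{30450}} = \frac{i \sqrt{13736227195866}}{6090}$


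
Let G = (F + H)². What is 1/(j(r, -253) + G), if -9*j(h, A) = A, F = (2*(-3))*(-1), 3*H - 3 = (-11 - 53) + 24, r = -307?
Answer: 9/614 ≈ 0.014658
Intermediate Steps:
H = -37/3 (H = 1 + ((-11 - 53) + 24)/3 = 1 + (-64 + 24)/3 = 1 + (⅓)*(-40) = 1 - 40/3 = -37/3 ≈ -12.333)
F = 6 (F = -6*(-1) = 6)
j(h, A) = -A/9
G = 361/9 (G = (6 - 37/3)² = (-19/3)² = 361/9 ≈ 40.111)
1/(j(r, -253) + G) = 1/(-⅑*(-253) + 361/9) = 1/(253/9 + 361/9) = 1/(614/9) = 9/614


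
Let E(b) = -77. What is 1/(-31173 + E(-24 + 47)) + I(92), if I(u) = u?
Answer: 2874999/31250 ≈ 92.000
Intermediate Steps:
1/(-31173 + E(-24 + 47)) + I(92) = 1/(-31173 - 77) + 92 = 1/(-31250) + 92 = -1/31250 + 92 = 2874999/31250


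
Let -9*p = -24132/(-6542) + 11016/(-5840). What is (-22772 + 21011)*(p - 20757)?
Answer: 87283376004787/2387830 ≈ 3.6553e+7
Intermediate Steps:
p = -1434671/7163490 (p = -(-24132/(-6542) + 11016/(-5840))/9 = -(-24132*(-1/6542) + 11016*(-1/5840))/9 = -(12066/3271 - 1377/730)/9 = -1/9*4304013/2387830 = -1434671/7163490 ≈ -0.20028)
(-22772 + 21011)*(p - 20757) = (-22772 + 21011)*(-1434671/7163490 - 20757) = -1761*(-148693996601/7163490) = 87283376004787/2387830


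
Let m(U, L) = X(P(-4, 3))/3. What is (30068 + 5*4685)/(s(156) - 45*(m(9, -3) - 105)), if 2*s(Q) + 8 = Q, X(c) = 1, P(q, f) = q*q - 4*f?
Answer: 53493/4784 ≈ 11.182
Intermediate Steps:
P(q, f) = q**2 - 4*f
s(Q) = -4 + Q/2
m(U, L) = 1/3
(30068 + 5*4685)/(s(156) - 45*(m(9, -3) - 105)) = (30068 + 5*4685)/((-4 + (1/2)*156) - 45*(1/3 - 105)) = (30068 + 23425)/((-4 + 78) - 45*(-314/3)) = 53493/(74 + 4710) = 53493/4784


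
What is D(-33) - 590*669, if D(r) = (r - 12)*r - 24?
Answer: -393249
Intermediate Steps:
D(r) = -24 + r*(-12 + r) (D(r) = (-12 + r)*r - 24 = r*(-12 + r) - 24 = -24 + r*(-12 + r))
D(-33) - 590*669 = (-24 + (-33)² - 12*(-33)) - 590*669 = (-24 + 1089 + 396) - 394710 = 1461 - 394710 = -393249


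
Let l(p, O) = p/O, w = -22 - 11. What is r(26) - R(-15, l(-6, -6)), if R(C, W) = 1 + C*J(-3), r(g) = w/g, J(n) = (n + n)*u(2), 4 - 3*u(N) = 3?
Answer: -839/26 ≈ -32.269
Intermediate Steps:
w = -33
u(N) = ⅓ (u(N) = 4/3 - ⅓*3 = 4/3 - 1 = ⅓)
J(n) = 2*n/3 (J(n) = (n + n)*(⅓) = (2*n)*(⅓) = 2*n/3)
r(g) = -33/g
R(C, W) = 1 - 2*C (R(C, W) = 1 + C*((⅔)*(-3)) = 1 + C*(-2) = 1 - 2*C)
r(26) - R(-15, l(-6, -6)) = -33/26 - (1 - 2*(-15)) = -33*1/26 - (1 + 30) = -33/26 - 1*31 = -33/26 - 31 = -839/26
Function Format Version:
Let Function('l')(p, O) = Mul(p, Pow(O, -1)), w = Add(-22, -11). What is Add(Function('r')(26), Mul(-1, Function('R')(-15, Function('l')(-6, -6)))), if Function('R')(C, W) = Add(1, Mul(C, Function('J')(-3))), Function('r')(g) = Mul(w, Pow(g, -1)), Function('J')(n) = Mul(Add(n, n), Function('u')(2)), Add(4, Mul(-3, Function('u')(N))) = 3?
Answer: Rational(-839, 26) ≈ -32.269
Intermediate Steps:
w = -33
Function('u')(N) = Rational(1, 3) (Function('u')(N) = Add(Rational(4, 3), Mul(Rational(-1, 3), 3)) = Add(Rational(4, 3), -1) = Rational(1, 3))
Function('J')(n) = Mul(Rational(2, 3), n) (Function('J')(n) = Mul(Add(n, n), Rational(1, 3)) = Mul(Mul(2, n), Rational(1, 3)) = Mul(Rational(2, 3), n))
Function('r')(g) = Mul(-33, Pow(g, -1))
Function('R')(C, W) = Add(1, Mul(-2, C)) (Function('R')(C, W) = Add(1, Mul(C, Mul(Rational(2, 3), -3))) = Add(1, Mul(C, -2)) = Add(1, Mul(-2, C)))
Add(Function('r')(26), Mul(-1, Function('R')(-15, Function('l')(-6, -6)))) = Add(Mul(-33, Pow(26, -1)), Mul(-1, Add(1, Mul(-2, -15)))) = Add(Mul(-33, Rational(1, 26)), Mul(-1, Add(1, 30))) = Add(Rational(-33, 26), Mul(-1, 31)) = Add(Rational(-33, 26), -31) = Rational(-839, 26)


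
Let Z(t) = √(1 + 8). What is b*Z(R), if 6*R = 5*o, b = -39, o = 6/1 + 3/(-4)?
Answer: -117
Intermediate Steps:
o = 21/4 (o = 6*1 + 3*(-¼) = 6 - ¾ = 21/4 ≈ 5.2500)
R = 35/8 (R = (5*(21/4))/6 = (⅙)*(105/4) = 35/8 ≈ 4.3750)
Z(t) = 3 (Z(t) = √9 = 3)
b*Z(R) = -39*3 = -117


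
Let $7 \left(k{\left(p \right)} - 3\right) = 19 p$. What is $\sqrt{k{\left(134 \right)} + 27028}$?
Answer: $\frac{3 \sqrt{149149}}{7} \approx 165.51$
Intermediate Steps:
$k{\left(p \right)} = 3 + \frac{19 p}{7}$
$\sqrt{k{\left(134 \right)} + 27028} = \sqrt{\left(3 + \frac{19}{7} \cdot 134\right) + 27028} = \sqrt{\left(3 + \frac{2546}{7}\right) + 27028} = \sqrt{\frac{2567}{7} + 27028} = \sqrt{\frac{191763}{7}} = \frac{3 \sqrt{149149}}{7}$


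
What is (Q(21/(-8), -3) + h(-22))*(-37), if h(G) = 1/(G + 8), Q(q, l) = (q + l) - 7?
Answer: 26307/56 ≈ 469.77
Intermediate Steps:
Q(q, l) = -7 + l + q (Q(q, l) = (l + q) - 7 = -7 + l + q)
h(G) = 1/(8 + G)
(Q(21/(-8), -3) + h(-22))*(-37) = ((-7 - 3 + 21/(-8)) + 1/(8 - 22))*(-37) = ((-7 - 3 + 21*(-⅛)) + 1/(-14))*(-37) = ((-7 - 3 - 21/8) - 1/14)*(-37) = (-101/8 - 1/14)*(-37) = -711/56*(-37) = 26307/56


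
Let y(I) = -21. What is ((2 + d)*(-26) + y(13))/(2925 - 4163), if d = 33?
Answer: 931/1238 ≈ 0.75202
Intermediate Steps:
((2 + d)*(-26) + y(13))/(2925 - 4163) = ((2 + 33)*(-26) - 21)/(2925 - 4163) = (35*(-26) - 21)/(-1238) = (-910 - 21)*(-1/1238) = -931*(-1/1238) = 931/1238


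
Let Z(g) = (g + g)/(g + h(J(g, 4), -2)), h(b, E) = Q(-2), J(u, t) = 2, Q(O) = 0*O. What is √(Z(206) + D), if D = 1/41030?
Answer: √3366962830/41030 ≈ 1.4142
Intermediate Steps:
Q(O) = 0
h(b, E) = 0
D = 1/41030 ≈ 2.4372e-5
Z(g) = 2 (Z(g) = (g + g)/(g + 0) = (2*g)/g = 2)
√(Z(206) + D) = √(2 + 1/41030) = √(82061/41030) = √3366962830/41030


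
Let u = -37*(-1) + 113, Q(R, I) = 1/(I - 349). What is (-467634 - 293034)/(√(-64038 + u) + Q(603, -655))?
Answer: 763710672/64400126209 + 33737682646272*I*√33/64400126209 ≈ 0.011859 + 3009.4*I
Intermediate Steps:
Q(R, I) = 1/(-349 + I)
u = 150 (u = 37 + 113 = 150)
(-467634 - 293034)/(√(-64038 + u) + Q(603, -655)) = (-467634 - 293034)/(√(-64038 + 150) + 1/(-349 - 655)) = -760668/(√(-63888) + 1/(-1004)) = -760668/(44*I*√33 - 1/1004) = -760668/(-1/1004 + 44*I*√33)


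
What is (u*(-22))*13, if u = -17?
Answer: 4862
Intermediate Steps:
(u*(-22))*13 = -17*(-22)*13 = 374*13 = 4862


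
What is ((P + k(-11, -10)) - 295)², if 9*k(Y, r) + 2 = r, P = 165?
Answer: 155236/9 ≈ 17248.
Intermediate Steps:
k(Y, r) = -2/9 + r/9
((P + k(-11, -10)) - 295)² = ((165 + (-2/9 + (⅑)*(-10))) - 295)² = ((165 + (-2/9 - 10/9)) - 295)² = ((165 - 4/3) - 295)² = (491/3 - 295)² = (-394/3)² = 155236/9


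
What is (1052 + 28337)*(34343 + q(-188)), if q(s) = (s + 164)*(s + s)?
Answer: 1274512763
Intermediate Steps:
q(s) = 2*s*(164 + s) (q(s) = (164 + s)*(2*s) = 2*s*(164 + s))
(1052 + 28337)*(34343 + q(-188)) = (1052 + 28337)*(34343 + 2*(-188)*(164 - 188)) = 29389*(34343 + 2*(-188)*(-24)) = 29389*(34343 + 9024) = 29389*43367 = 1274512763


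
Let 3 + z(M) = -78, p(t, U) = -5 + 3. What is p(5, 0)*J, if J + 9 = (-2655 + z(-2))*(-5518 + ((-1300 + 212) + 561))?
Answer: -33078222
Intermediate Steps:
p(t, U) = -2
z(M) = -81 (z(M) = -3 - 78 = -81)
J = 16539111 (J = -9 + (-2655 - 81)*(-5518 + ((-1300 + 212) + 561)) = -9 - 2736*(-5518 + (-1088 + 561)) = -9 - 2736*(-5518 - 527) = -9 - 2736*(-6045) = -9 + 16539120 = 16539111)
p(5, 0)*J = -2*16539111 = -33078222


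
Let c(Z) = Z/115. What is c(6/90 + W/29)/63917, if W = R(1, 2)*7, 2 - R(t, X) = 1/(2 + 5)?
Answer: 32/456778275 ≈ 7.0056e-8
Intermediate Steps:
R(t, X) = 13/7 (R(t, X) = 2 - 1/(2 + 5) = 2 - 1/7 = 2 - 1*⅐ = 2 - ⅐ = 13/7)
W = 13 (W = (13/7)*7 = 13)
c(Z) = Z/115 (c(Z) = Z*(1/115) = Z/115)
c(6/90 + W/29)/63917 = ((6/90 + 13/29)/115)/63917 = ((6*(1/90) + 13*(1/29))/115)*(1/63917) = ((1/15 + 13/29)/115)*(1/63917) = ((1/115)*(224/435))*(1/63917) = (224/50025)*(1/63917) = 32/456778275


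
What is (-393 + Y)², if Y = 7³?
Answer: 2500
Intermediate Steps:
Y = 343
(-393 + Y)² = (-393 + 343)² = (-50)² = 2500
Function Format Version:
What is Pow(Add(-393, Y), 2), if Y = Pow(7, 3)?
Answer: 2500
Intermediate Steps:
Y = 343
Pow(Add(-393, Y), 2) = Pow(Add(-393, 343), 2) = Pow(-50, 2) = 2500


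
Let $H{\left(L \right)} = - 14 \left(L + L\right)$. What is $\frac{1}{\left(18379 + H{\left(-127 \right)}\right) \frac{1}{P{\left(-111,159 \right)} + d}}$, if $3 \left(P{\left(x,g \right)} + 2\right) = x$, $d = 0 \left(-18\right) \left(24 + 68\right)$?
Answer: $- \frac{39}{21935} \approx -0.001778$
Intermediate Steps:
$d = 0$ ($d = 0 \cdot 92 = 0$)
$P{\left(x,g \right)} = -2 + \frac{x}{3}$
$H{\left(L \right)} = - 28 L$ ($H{\left(L \right)} = - 14 \cdot 2 L = - 28 L$)
$\frac{1}{\left(18379 + H{\left(-127 \right)}\right) \frac{1}{P{\left(-111,159 \right)} + d}} = \frac{1}{\left(18379 - -3556\right) \frac{1}{\left(-2 + \frac{1}{3} \left(-111\right)\right) + 0}} = \frac{1}{\left(18379 + 3556\right) \frac{1}{\left(-2 - 37\right) + 0}} = \frac{1}{21935 \frac{1}{-39 + 0}} = \frac{1}{21935 \frac{1}{-39}} = \frac{1}{21935 \left(- \frac{1}{39}\right)} = \frac{1}{- \frac{21935}{39}} = - \frac{39}{21935}$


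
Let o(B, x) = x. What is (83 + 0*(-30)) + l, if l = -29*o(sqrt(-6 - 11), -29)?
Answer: 924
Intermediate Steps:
l = 841 (l = -29*(-29) = 841)
(83 + 0*(-30)) + l = (83 + 0*(-30)) + 841 = (83 + 0) + 841 = 83 + 841 = 924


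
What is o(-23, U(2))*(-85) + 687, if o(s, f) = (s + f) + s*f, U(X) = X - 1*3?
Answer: 772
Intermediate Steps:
U(X) = -3 + X (U(X) = X - 3 = -3 + X)
o(s, f) = f + s + f*s (o(s, f) = (f + s) + f*s = f + s + f*s)
o(-23, U(2))*(-85) + 687 = ((-3 + 2) - 23 + (-3 + 2)*(-23))*(-85) + 687 = (-1 - 23 - 1*(-23))*(-85) + 687 = (-1 - 23 + 23)*(-85) + 687 = -1*(-85) + 687 = 85 + 687 = 772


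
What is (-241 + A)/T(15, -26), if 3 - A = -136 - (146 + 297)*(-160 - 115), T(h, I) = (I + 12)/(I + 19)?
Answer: -121927/2 ≈ -60964.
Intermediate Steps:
T(h, I) = (12 + I)/(19 + I)
A = -121686 (A = 3 - (-136 - (146 + 297)*(-160 - 115)) = 3 - (-136 - 443*(-275)) = 3 - (-136 - 1*(-121825)) = 3 - (-136 + 121825) = 3 - 1*121689 = 3 - 121689 = -121686)
(-241 + A)/T(15, -26) = (-241 - 121686)/(((12 - 26)/(19 - 26))) = -121927/(-14/(-7)) = -121927/(-⅐*(-14)) = -121927/2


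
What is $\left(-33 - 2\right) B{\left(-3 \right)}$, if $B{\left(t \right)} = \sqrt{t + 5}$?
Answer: $- 35 \sqrt{2} \approx -49.497$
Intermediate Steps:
$B{\left(t \right)} = \sqrt{5 + t}$
$\left(-33 - 2\right) B{\left(-3 \right)} = \left(-33 - 2\right) \sqrt{5 - 3} = - 35 \sqrt{2}$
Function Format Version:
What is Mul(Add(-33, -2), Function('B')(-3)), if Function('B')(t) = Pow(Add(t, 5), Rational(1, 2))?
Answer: Mul(-35, Pow(2, Rational(1, 2))) ≈ -49.497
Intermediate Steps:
Function('B')(t) = Pow(Add(5, t), Rational(1, 2))
Mul(Add(-33, -2), Function('B')(-3)) = Mul(Add(-33, -2), Pow(Add(5, -3), Rational(1, 2))) = Mul(-35, Pow(2, Rational(1, 2)))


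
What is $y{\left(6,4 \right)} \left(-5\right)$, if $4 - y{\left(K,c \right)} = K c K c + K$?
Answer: $2890$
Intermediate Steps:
$y{\left(K,c \right)} = 4 - K - K^{2} c^{2}$ ($y{\left(K,c \right)} = 4 - \left(K c K c + K\right) = 4 - \left(c K^{2} c + K\right) = 4 - \left(K^{2} c^{2} + K\right) = 4 - \left(K + K^{2} c^{2}\right) = 4 - K - K^{2} c^{2}$)
$y{\left(6,4 \right)} \left(-5\right) = \left(4 - 6 - 6^{2} \cdot 4^{2}\right) \left(-5\right) = \left(4 - 6 - 36 \cdot 16\right) \left(-5\right) = \left(4 - 6 - 576\right) \left(-5\right) = \left(-578\right) \left(-5\right) = 2890$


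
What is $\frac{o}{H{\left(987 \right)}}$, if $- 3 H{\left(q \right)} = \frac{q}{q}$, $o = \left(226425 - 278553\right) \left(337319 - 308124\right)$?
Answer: $4565630880$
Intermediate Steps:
$o = -1521876960$ ($o = \left(-52128\right) 29195 = -1521876960$)
$H{\left(q \right)} = - \frac{1}{3}$ ($H{\left(q \right)} = - \frac{q \frac{1}{q}}{3} = \left(- \frac{1}{3}\right) 1 = - \frac{1}{3}$)
$\frac{o}{H{\left(987 \right)}} = - \frac{1521876960}{- \frac{1}{3}} = \left(-1521876960\right) \left(-3\right) = 4565630880$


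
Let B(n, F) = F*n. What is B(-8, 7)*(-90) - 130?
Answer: 4910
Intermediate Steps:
B(-8, 7)*(-90) - 130 = (7*(-8))*(-90) - 130 = -56*(-90) - 130 = 5040 - 130 = 4910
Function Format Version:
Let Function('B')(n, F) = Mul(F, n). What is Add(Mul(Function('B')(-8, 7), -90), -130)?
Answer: 4910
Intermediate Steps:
Add(Mul(Function('B')(-8, 7), -90), -130) = Add(Mul(Mul(7, -8), -90), -130) = Add(Mul(-56, -90), -130) = Add(5040, -130) = 4910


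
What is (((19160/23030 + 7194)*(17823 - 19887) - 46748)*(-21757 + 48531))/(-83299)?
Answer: 918549468618584/191837597 ≈ 4.7882e+6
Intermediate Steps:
(((19160/23030 + 7194)*(17823 - 19887) - 46748)*(-21757 + 48531))/(-83299) = (((19160*(1/23030) + 7194)*(-2064) - 46748)*26774)*(-1/83299) = (((1916/2303 + 7194)*(-2064) - 46748)*26774)*(-1/83299) = (((16569698/2303)*(-2064) - 46748)*26774)*(-1/83299) = ((-34199856672/2303 - 46748)*26774)*(-1/83299) = -34307517316/2303*26774*(-1/83299) = -918549468618584/2303*(-1/83299) = 918549468618584/191837597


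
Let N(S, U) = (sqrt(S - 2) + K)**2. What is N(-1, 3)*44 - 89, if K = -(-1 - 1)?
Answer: -45 + 176*I*sqrt(3) ≈ -45.0 + 304.84*I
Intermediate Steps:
K = 2 (K = -1*(-2) = 2)
N(S, U) = (2 + sqrt(-2 + S))**2 (N(S, U) = (sqrt(S - 2) + 2)**2 = (sqrt(-2 + S) + 2)**2 = (2 + sqrt(-2 + S))**2)
N(-1, 3)*44 - 89 = (2 + sqrt(-2 - 1))**2*44 - 89 = (2 + sqrt(-3))**2*44 - 89 = (2 + I*sqrt(3))**2*44 - 89 = 44*(2 + I*sqrt(3))**2 - 89 = -89 + 44*(2 + I*sqrt(3))**2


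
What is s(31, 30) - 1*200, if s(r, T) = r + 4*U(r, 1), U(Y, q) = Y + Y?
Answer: 79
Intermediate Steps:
U(Y, q) = 2*Y
s(r, T) = 9*r (s(r, T) = r + 4*(2*r) = r + 8*r = 9*r)
s(31, 30) - 1*200 = 9*31 - 1*200 = 279 - 200 = 79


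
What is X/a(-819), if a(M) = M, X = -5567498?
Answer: 5567498/819 ≈ 6797.9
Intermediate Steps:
X/a(-819) = -5567498/(-819) = -5567498*(-1/819) = 5567498/819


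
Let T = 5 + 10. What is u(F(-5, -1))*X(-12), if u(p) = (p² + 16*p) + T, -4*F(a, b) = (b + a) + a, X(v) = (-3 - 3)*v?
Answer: 9585/2 ≈ 4792.5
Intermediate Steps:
T = 15
X(v) = -6*v
F(a, b) = -a/2 - b/4 (F(a, b) = -((b + a) + a)/4 = -((a + b) + a)/4 = -(b + 2*a)/4 = -a/2 - b/4)
u(p) = 15 + p² + 16*p (u(p) = (p² + 16*p) + 15 = 15 + p² + 16*p)
u(F(-5, -1))*X(-12) = (15 + (-½*(-5) - ¼*(-1))² + 16*(-½*(-5) - ¼*(-1)))*(-6*(-12)) = (15 + (5/2 + ¼)² + 16*(5/2 + ¼))*72 = (15 + (11/4)² + 16*(11/4))*72 = (15 + 121/16 + 44)*72 = (1065/16)*72 = 9585/2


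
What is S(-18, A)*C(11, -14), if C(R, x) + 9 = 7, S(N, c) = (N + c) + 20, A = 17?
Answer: -38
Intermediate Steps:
S(N, c) = 20 + N + c
C(R, x) = -2 (C(R, x) = -9 + 7 = -2)
S(-18, A)*C(11, -14) = (20 - 18 + 17)*(-2) = 19*(-2) = -38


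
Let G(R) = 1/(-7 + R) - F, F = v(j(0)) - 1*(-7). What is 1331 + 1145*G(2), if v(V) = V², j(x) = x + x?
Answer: -6913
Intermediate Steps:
j(x) = 2*x
F = 7 (F = (2*0)² - 1*(-7) = 0² + 7 = 0 + 7 = 7)
G(R) = -7 + 1/(-7 + R) (G(R) = 1/(-7 + R) - 1*7 = 1/(-7 + R) - 7 = -7 + 1/(-7 + R))
1331 + 1145*G(2) = 1331 + 1145*((50 - 7*2)/(-7 + 2)) = 1331 + 1145*((50 - 14)/(-5)) = 1331 + 1145*(-⅕*36) = 1331 + 1145*(-36/5) = 1331 - 8244 = -6913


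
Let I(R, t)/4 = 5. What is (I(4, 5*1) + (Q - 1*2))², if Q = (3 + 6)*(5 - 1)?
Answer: 2916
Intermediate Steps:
I(R, t) = 20 (I(R, t) = 4*5 = 20)
Q = 36 (Q = 9*4 = 36)
(I(4, 5*1) + (Q - 1*2))² = (20 + (36 - 1*2))² = (20 + (36 - 2))² = (20 + 34)² = 54² = 2916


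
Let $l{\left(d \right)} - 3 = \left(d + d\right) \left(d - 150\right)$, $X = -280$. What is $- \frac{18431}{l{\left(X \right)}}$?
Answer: $- \frac{18431}{240803} \approx -0.07654$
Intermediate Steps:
$l{\left(d \right)} = 3 + 2 d \left(-150 + d\right)$ ($l{\left(d \right)} = 3 + \left(d + d\right) \left(d - 150\right) = 3 + 2 d \left(-150 + d\right)$)
$- \frac{18431}{l{\left(X \right)}} = - \frac{18431}{3 - -84000 + 2 \left(-280\right)^{2}} = - \frac{18431}{3 + 84000 + 2 \cdot 78400} = - \frac{18431}{3 + 84000 + 156800} = - \frac{18431}{240803}$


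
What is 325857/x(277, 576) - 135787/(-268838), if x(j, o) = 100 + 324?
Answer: 43830158927/56993656 ≈ 769.04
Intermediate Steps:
x(j, o) = 424
325857/x(277, 576) - 135787/(-268838) = 325857/424 - 135787/(-268838) = 325857*(1/424) - 135787*(-1/268838) = 325857/424 + 135787/268838 = 43830158927/56993656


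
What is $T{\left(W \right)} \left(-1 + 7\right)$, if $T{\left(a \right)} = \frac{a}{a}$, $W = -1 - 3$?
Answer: $6$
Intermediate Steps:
$W = -4$ ($W = -1 - 3 = -4$)
$T{\left(a \right)} = 1$
$T{\left(W \right)} \left(-1 + 7\right) = 1 \left(-1 + 7\right) = 1 \cdot 6 = 6$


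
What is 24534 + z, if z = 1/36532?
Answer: 896276089/36532 ≈ 24534.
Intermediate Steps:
z = 1/36532 ≈ 2.7373e-5
24534 + z = 24534 + 1/36532 = 896276089/36532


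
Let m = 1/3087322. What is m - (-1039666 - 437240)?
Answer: 4559684385733/3087322 ≈ 1.4769e+6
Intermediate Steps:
m = 1/3087322 ≈ 3.2391e-7
m - (-1039666 - 437240) = 1/3087322 - (-1039666 - 437240) = 1/3087322 - 1*(-1476906) = 1/3087322 + 1476906 = 4559684385733/3087322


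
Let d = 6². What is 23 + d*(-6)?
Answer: -193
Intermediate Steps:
d = 36
23 + d*(-6) = 23 + 36*(-6) = 23 - 216 = -193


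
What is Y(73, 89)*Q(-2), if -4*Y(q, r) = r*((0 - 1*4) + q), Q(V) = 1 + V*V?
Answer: -30705/4 ≈ -7676.3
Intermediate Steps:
Q(V) = 1 + V²
Y(q, r) = -r*(-4 + q)/4 (Y(q, r) = -r*((0 - 1*4) + q)/4 = -r*((0 - 4) + q)/4 = -r*(-4 + q)/4)
Y(73, 89)*Q(-2) = ((¼)*89*(4 - 1*73))*(1 + (-2)²) = ((¼)*89*(4 - 73))*(1 + 4) = ((¼)*89*(-69))*5 = -6141/4*5 = -30705/4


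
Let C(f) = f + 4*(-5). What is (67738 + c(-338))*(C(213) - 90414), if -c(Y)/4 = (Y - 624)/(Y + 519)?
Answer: -1106508778146/181 ≈ -6.1133e+9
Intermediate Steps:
C(f) = -20 + f (C(f) = f - 20 = -20 + f)
c(Y) = -4*(-624 + Y)/(519 + Y) (c(Y) = -4*(Y - 624)/(Y + 519) = -4*(-624 + Y)/(519 + Y))
(67738 + c(-338))*(C(213) - 90414) = (67738 + 4*(624 - 1*(-338))/(519 - 338))*((-20 + 213) - 90414) = (67738 + 4*(624 + 338)/181)*(193 - 90414) = (67738 + 4*(1/181)*962)*(-90221) = (67738 + 3848/181)*(-90221) = (12264426/181)*(-90221) = -1106508778146/181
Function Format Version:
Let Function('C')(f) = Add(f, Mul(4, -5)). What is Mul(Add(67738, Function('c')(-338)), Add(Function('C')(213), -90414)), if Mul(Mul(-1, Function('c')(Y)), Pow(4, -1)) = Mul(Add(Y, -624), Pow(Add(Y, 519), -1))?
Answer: Rational(-1106508778146, 181) ≈ -6.1133e+9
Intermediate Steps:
Function('C')(f) = Add(-20, f) (Function('C')(f) = Add(f, -20) = Add(-20, f))
Function('c')(Y) = Mul(-4, Pow(Add(519, Y), -1), Add(-624, Y)) (Function('c')(Y) = Mul(-4, Mul(Add(Y, -624), Pow(Add(Y, 519), -1))) = Mul(-4, Mul(Add(-624, Y), Pow(Add(519, Y), -1))) = Mul(-4, Mul(Pow(Add(519, Y), -1), Add(-624, Y))) = Mul(-4, Pow(Add(519, Y), -1), Add(-624, Y)))
Mul(Add(67738, Function('c')(-338)), Add(Function('C')(213), -90414)) = Mul(Add(67738, Mul(4, Pow(Add(519, -338), -1), Add(624, Mul(-1, -338)))), Add(Add(-20, 213), -90414)) = Mul(Add(67738, Mul(4, Pow(181, -1), Add(624, 338))), Add(193, -90414)) = Mul(Add(67738, Mul(4, Rational(1, 181), 962)), -90221) = Mul(Add(67738, Rational(3848, 181)), -90221) = Mul(Rational(12264426, 181), -90221) = Rational(-1106508778146, 181)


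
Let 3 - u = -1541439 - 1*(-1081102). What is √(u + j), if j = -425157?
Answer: √35183 ≈ 187.57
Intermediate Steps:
u = 460340 (u = 3 - (-1541439 - 1*(-1081102)) = 3 - (-1541439 + 1081102) = 3 - 1*(-460337) = 3 + 460337 = 460340)
√(u + j) = √(460340 - 425157) = √35183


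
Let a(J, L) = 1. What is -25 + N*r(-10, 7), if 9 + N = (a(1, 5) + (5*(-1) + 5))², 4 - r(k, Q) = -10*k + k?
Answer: 663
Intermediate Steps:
r(k, Q) = 4 + 9*k (r(k, Q) = 4 - (-10*k + k) = 4 - (-9)*k = 4 + 9*k)
N = -8 (N = -9 + (1 + (5*(-1) + 5))² = -9 + (1 + (-5 + 5))² = -9 + (1 + 0)² = -9 + 1² = -9 + 1 = -8)
-25 + N*r(-10, 7) = -25 - 8*(4 + 9*(-10)) = -25 - 8*(4 - 90) = -25 - 8*(-86) = -25 + 688 = 663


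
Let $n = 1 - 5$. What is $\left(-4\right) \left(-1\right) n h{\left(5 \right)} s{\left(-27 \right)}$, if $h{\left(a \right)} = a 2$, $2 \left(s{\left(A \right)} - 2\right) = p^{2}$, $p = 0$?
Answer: $-320$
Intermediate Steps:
$n = -4$
$s{\left(A \right)} = 2$ ($s{\left(A \right)} = 2 + \frac{0^{2}}{2} = 2 + \frac{1}{2} \cdot 0 = 2 + 0 = 2$)
$h{\left(a \right)} = 2 a$
$\left(-4\right) \left(-1\right) n h{\left(5 \right)} s{\left(-27 \right)} = \left(-4\right) \left(-1\right) \left(-4\right) 2 \cdot 5 \cdot 2 = 4 \left(-4\right) 10 \cdot 2 = \left(-16\right) 10 \cdot 2 = \left(-160\right) 2 = -320$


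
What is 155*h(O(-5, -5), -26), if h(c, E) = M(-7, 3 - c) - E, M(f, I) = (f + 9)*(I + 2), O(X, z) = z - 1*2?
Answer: 7750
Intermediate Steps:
O(X, z) = -2 + z (O(X, z) = z - 2 = -2 + z)
M(f, I) = (2 + I)*(9 + f) (M(f, I) = (9 + f)*(2 + I) = (2 + I)*(9 + f))
h(c, E) = 10 - E - 2*c (h(c, E) = (18 + 2*(-7) + 9*(3 - c) + (3 - c)*(-7)) - E = (18 - 14 + (27 - 9*c) + (-21 + 7*c)) - E = (10 - 2*c) - E = 10 - E - 2*c)
155*h(O(-5, -5), -26) = 155*(10 - 1*(-26) - 2*(-2 - 5)) = 155*(10 + 26 - 2*(-7)) = 155*(10 + 26 + 14) = 155*50 = 7750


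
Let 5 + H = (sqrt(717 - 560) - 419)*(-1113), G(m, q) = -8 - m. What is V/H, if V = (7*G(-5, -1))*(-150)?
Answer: 1468977300/217280374231 + 3505950*sqrt(157)/217280374231 ≈ 0.0069629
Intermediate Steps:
H = 466342 - 1113*sqrt(157) (H = -5 + (sqrt(717 - 560) - 419)*(-1113) = -5 + (sqrt(157) - 419)*(-1113) = -5 + (-419 + sqrt(157))*(-1113) = -5 + (466347 - 1113*sqrt(157)) = 466342 - 1113*sqrt(157) ≈ 4.5240e+5)
V = 3150 (V = (7*(-8 - 1*(-5)))*(-150) = (7*(-8 + 5))*(-150) = (7*(-3))*(-150) = -21*(-150) = 3150)
V/H = 3150/(466342 - 1113*sqrt(157))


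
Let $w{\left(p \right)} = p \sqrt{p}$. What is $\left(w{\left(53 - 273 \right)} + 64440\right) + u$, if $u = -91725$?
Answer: $-27285 - 440 i \sqrt{55} \approx -27285.0 - 3263.1 i$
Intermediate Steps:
$w{\left(p \right)} = p^{\frac{3}{2}}$
$\left(w{\left(53 - 273 \right)} + 64440\right) + u = \left(\left(53 - 273\right)^{\frac{3}{2}} + 64440\right) - 91725 = \left(\left(-220\right)^{\frac{3}{2}} + 64440\right) - 91725 = \left(- 440 i \sqrt{55} + 64440\right) - 91725 = \left(64440 - 440 i \sqrt{55}\right) - 91725 = -27285 - 440 i \sqrt{55}$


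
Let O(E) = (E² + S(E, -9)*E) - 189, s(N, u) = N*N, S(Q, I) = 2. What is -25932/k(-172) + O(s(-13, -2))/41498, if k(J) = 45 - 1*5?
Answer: -134372217/207490 ≈ -647.61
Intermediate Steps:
s(N, u) = N²
O(E) = -189 + E² + 2*E (O(E) = (E² + 2*E) - 189 = -189 + E² + 2*E)
k(J) = 40 (k(J) = 45 - 5 = 40)
-25932/k(-172) + O(s(-13, -2))/41498 = -25932/40 + (-189 + ((-13)²)² + 2*(-13)²)/41498 = -25932*1/40 + (-189 + 169² + 2*169)*(1/41498) = -6483/10 + (-189 + 28561 + 338)*(1/41498) = -6483/10 + 28710*(1/41498) = -6483/10 + 14355/20749 = -134372217/207490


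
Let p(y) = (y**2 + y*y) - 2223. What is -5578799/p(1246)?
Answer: -5578799/3102809 ≈ -1.7980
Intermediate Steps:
p(y) = -2223 + 2*y**2 (p(y) = (y**2 + y**2) - 2223 = 2*y**2 - 2223 = -2223 + 2*y**2)
-5578799/p(1246) = -5578799/(-2223 + 2*1246**2) = -5578799/(-2223 + 2*1552516) = -5578799/(-2223 + 3105032) = -5578799/3102809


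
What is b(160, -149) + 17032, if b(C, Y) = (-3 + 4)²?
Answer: 17033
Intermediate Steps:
b(C, Y) = 1 (b(C, Y) = 1² = 1)
b(160, -149) + 17032 = 1 + 17032 = 17033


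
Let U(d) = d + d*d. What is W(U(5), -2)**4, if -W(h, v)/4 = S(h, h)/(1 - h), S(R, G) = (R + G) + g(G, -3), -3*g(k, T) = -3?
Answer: 3544535296/707281 ≈ 5011.5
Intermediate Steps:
g(k, T) = 1 (g(k, T) = -1/3*(-3) = 1)
S(R, G) = 1 + G + R (S(R, G) = (R + G) + 1 = (G + R) + 1 = 1 + G + R)
U(d) = d + d**2
W(h, v) = -4*(1 + 2*h)/(1 - h) (W(h, v) = -4*(1 + h + h)/(1 - h) = -4*(1 + 2*h)/(1 - h))
W(U(5), -2)**4 = (4*(1 + 2*(5*(1 + 5)))/(-1 + 5*(1 + 5)))**4 = (4*(1 + 2*(5*6))/(-1 + 5*6))**4 = (4*(1 + 2*30)/(-1 + 30))**4 = (4*(1 + 60)/29)**4 = (4*(1/29)*61)**4 = (244/29)**4 = 3544535296/707281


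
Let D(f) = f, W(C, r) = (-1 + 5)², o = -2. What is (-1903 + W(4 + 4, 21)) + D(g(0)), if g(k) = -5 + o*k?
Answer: -1892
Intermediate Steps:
W(C, r) = 16 (W(C, r) = 4² = 16)
g(k) = -5 - 2*k
(-1903 + W(4 + 4, 21)) + D(g(0)) = (-1903 + 16) + (-5 - 2*0) = -1887 + (-5 + 0) = -1887 - 5 = -1892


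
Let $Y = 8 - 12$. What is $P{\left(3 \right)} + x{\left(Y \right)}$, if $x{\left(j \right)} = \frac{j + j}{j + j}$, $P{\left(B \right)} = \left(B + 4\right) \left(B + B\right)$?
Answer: $43$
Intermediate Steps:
$Y = -4$ ($Y = 8 - 12 = -4$)
$P{\left(B \right)} = 2 B \left(4 + B\right)$ ($P{\left(B \right)} = \left(4 + B\right) 2 B = 2 B \left(4 + B\right)$)
$x{\left(j \right)} = 1$ ($x{\left(j \right)} = \frac{2 j}{2 j} = 2 j \frac{1}{2 j} = 1$)
$P{\left(3 \right)} + x{\left(Y \right)} = 2 \cdot 3 \left(4 + 3\right) + 1 = 2 \cdot 3 \cdot 7 + 1 = 42 + 1 = 43$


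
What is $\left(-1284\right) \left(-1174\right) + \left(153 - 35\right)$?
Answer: $1507534$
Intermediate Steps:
$\left(-1284\right) \left(-1174\right) + \left(153 - 35\right) = 1507416 + 118 = 1507534$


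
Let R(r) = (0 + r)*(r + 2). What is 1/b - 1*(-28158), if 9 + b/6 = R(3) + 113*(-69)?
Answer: 1316273867/46746 ≈ 28158.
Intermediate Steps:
R(r) = r*(2 + r)
b = -46746 (b = -54 + 6*(3*(2 + 3) + 113*(-69)) = -54 + 6*(3*5 - 7797) = -54 + 6*(15 - 7797) = -54 + 6*(-7782) = -54 - 46692 = -46746)
1/b - 1*(-28158) = 1/(-46746) - 1*(-28158) = -1/46746 + 28158 = 1316273867/46746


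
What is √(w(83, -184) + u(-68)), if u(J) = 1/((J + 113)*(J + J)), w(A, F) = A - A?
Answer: I*√170/1020 ≈ 0.012783*I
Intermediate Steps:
w(A, F) = 0
u(J) = 1/(2*J*(113 + J)) (u(J) = 1/((113 + J)*(2*J)) = 1/(2*J*(113 + J)))
√(w(83, -184) + u(-68)) = √(0 + (½)/(-68*(113 - 68))) = √(0 + (½)*(-1/68)/45) = √(0 + (½)*(-1/68)*(1/45)) = √(0 - 1/6120) = √(-1/6120) = I*√170/1020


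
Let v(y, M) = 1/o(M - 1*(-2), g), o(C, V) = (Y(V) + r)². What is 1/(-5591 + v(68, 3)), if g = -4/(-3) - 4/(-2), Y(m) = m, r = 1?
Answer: -169/944870 ≈ -0.00017886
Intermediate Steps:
g = 10/3 (g = -4*(-⅓) - 4*(-½) = 4/3 + 2 = 10/3 ≈ 3.3333)
o(C, V) = (1 + V)² (o(C, V) = (V + 1)² = (1 + V)²)
v(y, M) = 9/169 (v(y, M) = 1/((1 + 10/3)²) = 1/((13/3)²) = 1/(169/9) = 9/169)
1/(-5591 + v(68, 3)) = 1/(-5591 + 9/169) = 1/(-944870/169) = -169/944870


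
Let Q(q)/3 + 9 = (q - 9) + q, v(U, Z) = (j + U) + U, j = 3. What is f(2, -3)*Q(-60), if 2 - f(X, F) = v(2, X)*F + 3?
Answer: -8280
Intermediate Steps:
v(U, Z) = 3 + 2*U (v(U, Z) = (3 + U) + U = 3 + 2*U)
f(X, F) = -1 - 7*F (f(X, F) = 2 - ((3 + 2*2)*F + 3) = 2 - ((3 + 4)*F + 3) = 2 - (7*F + 3) = 2 - (3 + 7*F) = 2 + (-3 - 7*F) = -1 - 7*F)
Q(q) = -54 + 6*q (Q(q) = -27 + 3*((q - 9) + q) = -27 + 3*((-9 + q) + q) = -27 + 3*(-9 + 2*q) = -27 + (-27 + 6*q) = -54 + 6*q)
f(2, -3)*Q(-60) = (-1 - 7*(-3))*(-54 + 6*(-60)) = (-1 + 21)*(-54 - 360) = 20*(-414) = -8280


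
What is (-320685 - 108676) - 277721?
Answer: -707082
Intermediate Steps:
(-320685 - 108676) - 277721 = -429361 - 277721 = -707082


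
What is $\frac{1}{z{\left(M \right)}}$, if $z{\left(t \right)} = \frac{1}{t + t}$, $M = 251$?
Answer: $502$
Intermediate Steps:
$z{\left(t \right)} = \frac{1}{2 t}$
$\frac{1}{z{\left(M \right)}} = \frac{1}{\frac{1}{2} \cdot \frac{1}{251}} = \frac{1}{\frac{1}{502}} = 502$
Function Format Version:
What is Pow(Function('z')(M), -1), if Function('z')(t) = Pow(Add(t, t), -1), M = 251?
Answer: 502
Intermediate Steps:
Function('z')(t) = Mul(Rational(1, 2), Pow(t, -1)) (Function('z')(t) = Pow(Mul(2, t), -1) = Mul(Rational(1, 2), Pow(t, -1)))
Pow(Function('z')(M), -1) = Pow(Mul(Rational(1, 2), Pow(251, -1)), -1) = Pow(Mul(Rational(1, 2), Rational(1, 251)), -1) = Pow(Rational(1, 502), -1) = 502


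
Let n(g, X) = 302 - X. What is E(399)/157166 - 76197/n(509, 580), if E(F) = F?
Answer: 2993922156/10923037 ≈ 274.09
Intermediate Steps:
E(399)/157166 - 76197/n(509, 580) = 399/157166 - 76197/(302 - 1*580) = 399*(1/157166) - 76197/(302 - 580) = 399/157166 - 76197/(-278) = 399/157166 - 76197*(-1/278) = 399/157166 + 76197/278 = 2993922156/10923037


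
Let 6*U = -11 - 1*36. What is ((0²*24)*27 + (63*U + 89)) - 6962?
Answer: -14733/2 ≈ -7366.5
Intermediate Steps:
U = -47/6 (U = (-11 - 1*36)/6 = (-11 - 36)/6 = (⅙)*(-47) = -47/6 ≈ -7.8333)
((0²*24)*27 + (63*U + 89)) - 6962 = ((0²*24)*27 + (63*(-47/6) + 89)) - 6962 = ((0*24)*27 + (-987/2 + 89)) - 6962 = (0*27 - 809/2) - 6962 = (0 - 809/2) - 6962 = -809/2 - 6962 = -14733/2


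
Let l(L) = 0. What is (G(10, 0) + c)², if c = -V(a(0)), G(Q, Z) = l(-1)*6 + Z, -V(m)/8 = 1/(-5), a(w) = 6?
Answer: 64/25 ≈ 2.5600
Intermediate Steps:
V(m) = 8/5 (V(m) = -8/(-5) = -8*(-⅕) = 8/5)
G(Q, Z) = Z (G(Q, Z) = 0*6 + Z = 0 + Z = Z)
c = -8/5 (c = -1*8/5 = -8/5 ≈ -1.6000)
(G(10, 0) + c)² = (0 - 8/5)² = (-8/5)² = 64/25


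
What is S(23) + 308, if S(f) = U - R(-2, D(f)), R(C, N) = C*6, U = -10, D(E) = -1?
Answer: 310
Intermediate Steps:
R(C, N) = 6*C
S(f) = 2 (S(f) = -10 - 6*(-2) = -10 - 1*(-12) = -10 + 12 = 2)
S(23) + 308 = 2 + 308 = 310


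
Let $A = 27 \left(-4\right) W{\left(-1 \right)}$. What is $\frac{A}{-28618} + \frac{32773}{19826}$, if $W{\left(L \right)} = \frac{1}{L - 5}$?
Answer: $\frac{468770423}{283690234} \approx 1.6524$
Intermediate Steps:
$W{\left(L \right)} = \frac{1}{-5 + L}$
$A = 18$ ($A = \frac{27 \left(-4\right)}{-5 - 1} = - \frac{108}{-6} = \left(-108\right) \left(- \frac{1}{6}\right) = 18$)
$\frac{A}{-28618} + \frac{32773}{19826} = \frac{18}{-28618} + \frac{32773}{19826} = 18 \left(- \frac{1}{28618}\right) + 32773 \cdot \frac{1}{19826} = - \frac{9}{14309} + \frac{32773}{19826} = \frac{468770423}{283690234}$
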